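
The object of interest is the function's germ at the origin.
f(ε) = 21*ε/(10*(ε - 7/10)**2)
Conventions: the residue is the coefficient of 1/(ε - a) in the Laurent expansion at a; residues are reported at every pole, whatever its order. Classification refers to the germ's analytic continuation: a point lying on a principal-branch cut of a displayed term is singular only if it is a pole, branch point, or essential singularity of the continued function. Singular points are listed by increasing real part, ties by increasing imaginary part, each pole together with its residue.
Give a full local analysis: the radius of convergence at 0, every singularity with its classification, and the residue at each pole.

Radius of convergence at 0: 7/10.
At 7/10: a pole of order 2; residue 21/10.

Denominator factor (ε - 7/10)^2: pole of order 2 at 7/10, modulus 7/10.
The radius of convergence is the smallest modulus among the singular points: 7/10.
At the order-2 pole 7/10 set g(ε) = (ε - (7/10))^2*f(ε) = 21*ε/10.
Order-2 pole: residue = g'(a); g'(7/10) = 21/10, so the residue is 21/10.


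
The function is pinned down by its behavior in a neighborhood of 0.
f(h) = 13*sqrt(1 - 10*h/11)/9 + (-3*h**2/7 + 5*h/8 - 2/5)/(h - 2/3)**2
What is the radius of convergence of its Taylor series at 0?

The radius of convergence is 2/3.

Denominator factor (h - 2/3)^2: pole of order 2 at 2/3, modulus 2/3.
Branch term (13/9)*sqrt(1 - h/(11/10)): its argument vanishes at h = 11/10, a square-root branch point, modulus 11/10.
The radius of convergence is the smallest modulus among the singular points: 2/3.


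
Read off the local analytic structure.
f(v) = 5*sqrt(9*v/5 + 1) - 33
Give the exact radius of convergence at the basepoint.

The radius of convergence is 5/9.

Branch term (5)*sqrt(1 - v/(-5/9)): its argument vanishes at v = -5/9, a square-root branch point, modulus 5/9.
The radius of convergence is the smallest modulus among the singular points: 5/9.


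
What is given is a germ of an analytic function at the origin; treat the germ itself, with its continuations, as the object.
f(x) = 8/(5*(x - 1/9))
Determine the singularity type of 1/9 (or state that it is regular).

The point is a pole of order 1.

The denominator factor x - 1/9 vanishes at 1/9 and appears to the power 1; the numerator there equals 8/5, nonzero, and no other factor vanishes.
Hence a pole whose order is the multiplicity, 1.


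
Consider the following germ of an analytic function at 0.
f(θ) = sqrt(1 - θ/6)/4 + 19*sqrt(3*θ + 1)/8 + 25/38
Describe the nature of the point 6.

The term (1/4)*sqrt(1 - θ/(6)) has argument 1 - 6/(6) = 0 at 6: a square-root (algebraic, two-sheeted) branch point; the remaining terms are analytic or single-valued there.

The point is an algebraic (square-root) branch point.


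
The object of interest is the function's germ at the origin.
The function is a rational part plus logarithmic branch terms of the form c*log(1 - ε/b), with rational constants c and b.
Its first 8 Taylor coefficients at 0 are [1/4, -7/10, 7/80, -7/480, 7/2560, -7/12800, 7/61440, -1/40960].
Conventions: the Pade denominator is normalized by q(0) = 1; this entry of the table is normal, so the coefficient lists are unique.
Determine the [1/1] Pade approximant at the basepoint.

The Pade approximant has numerator coefficients [1/4, -107/160]; denominator coefficients [1, 1/8].

Taylor coefficients needed (read off): a_0 = 1/4, a_1 = -7/10, a_2 = 7/80.
Write the denominator as Q(ε) = 1 + q1*ε. Requiring Q*f - P = O(ε^3) with deg P <= 1 kills the coefficients of ε^2..ε^2 in Q*f:
  ε^2: a_2 + q1*a_1 = 0, i.e. 7/80 + (-7/10)*q1 = 0.
Solving this linear system: q1 = 1/8.
The numerator is Q*f truncated at degree 1: P0 = a_0 = 1/4; P1 = a_1 + q1*a_0 = -107/160.


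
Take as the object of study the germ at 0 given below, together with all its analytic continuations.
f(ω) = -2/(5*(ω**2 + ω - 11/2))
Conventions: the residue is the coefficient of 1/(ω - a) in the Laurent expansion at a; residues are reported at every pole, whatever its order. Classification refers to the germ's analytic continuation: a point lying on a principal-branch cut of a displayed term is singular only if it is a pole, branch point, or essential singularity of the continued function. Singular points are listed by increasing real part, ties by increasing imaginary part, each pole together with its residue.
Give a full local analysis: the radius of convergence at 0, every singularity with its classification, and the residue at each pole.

Radius of convergence at 0: -1/2 + (1/2)*sqrt(23).
At -1/2 - (1/2)*sqrt(23): a pole of order 1; residue (2/115)*sqrt(23).
At -1/2 + (1/2)*sqrt(23): a pole of order 1; residue -(2/115)*sqrt(23).

Denominator factor (ω**2 + ω - 11/2): discriminant 23, real irrational roots -1/2 + (1/2)*sqrt(23) and -1/2 - (1/2)*sqrt(23); poles of order 1, moduli -1/2 + (1/2)*sqrt(23) and 1/2 + (1/2)*sqrt(23).
The radius of convergence is the smallest modulus among the singular points: -1/2 + (1/2)*sqrt(23).
The factor ω**2 + ω - 11/2 splits as (ω - a)(ω - a') with a = -1/2 - (1/2)*sqrt(23), a' = -1/2 + (1/2)*sqrt(23). At the order-1 pole a set g(ω) = (ω - a)*f(ω) = [-2/5] / (ω - a').
Simple pole: residue = g(a) at a = -1/2 - (1/2)*sqrt(23), which is (2/115)*sqrt(23).
The factor ω**2 + ω - 11/2 splits as (ω - a)(ω - a') with a = -1/2 + (1/2)*sqrt(23), a' = -1/2 - (1/2)*sqrt(23). At the order-1 pole a set g(ω) = (ω - a)*f(ω) = [-2/5] / (ω - a').
Simple pole: residue = g(a) at a = -1/2 + (1/2)*sqrt(23), which is -(2/115)*sqrt(23).
List the singular points by increasing real part (a conjugate pair: the negative imaginary part first).


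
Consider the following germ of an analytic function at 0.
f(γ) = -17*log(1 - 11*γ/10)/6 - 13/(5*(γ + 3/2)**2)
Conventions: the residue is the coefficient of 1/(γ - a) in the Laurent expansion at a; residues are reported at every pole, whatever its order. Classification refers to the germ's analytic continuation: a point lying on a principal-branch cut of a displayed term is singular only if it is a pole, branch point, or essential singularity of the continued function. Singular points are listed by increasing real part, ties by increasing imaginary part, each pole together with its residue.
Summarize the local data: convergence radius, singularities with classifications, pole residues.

Denominator factor (γ + 3/2)^2: pole of order 2 at -3/2, modulus 3/2.
Branch term (-17/6)*log(1 - γ/(10/11)): its argument vanishes at γ = 10/11, a logarithmic branch point, modulus 10/11.
The radius of convergence is the smallest modulus among the singular points: 10/11.
The branch term is analytic at -3/2 and contributes nothing to the residue; only the rational part matters.
At the order-2 pole -3/2 set g(γ) = (γ - (-3/2))^2*(rational part) = -13/5.
Order-2 pole: residue = g'(a); g'(-3/2) = 0, so the residue is 0.
List the singular points by increasing real part (a conjugate pair: the negative imaginary part first).

Radius of convergence at 0: 10/11.
At -3/2: a pole of order 2; residue 0.
At 10/11: a logarithmic branch point.


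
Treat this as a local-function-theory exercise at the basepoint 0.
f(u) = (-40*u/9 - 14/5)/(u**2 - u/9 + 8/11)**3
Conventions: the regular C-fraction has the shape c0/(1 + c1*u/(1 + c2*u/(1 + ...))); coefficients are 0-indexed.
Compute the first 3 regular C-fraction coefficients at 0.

The regular C-fraction coefficients are [-9317/1280, -1031/504, 1890403/519624].

Taylor coefficients (expand at 0): a_0 = -9317/1280, a_1 = -1372261/92160, a_2 = 2913559/122880.
c0 = a_0 = -9317/1280. Peel one level at a time: if S = 1 + c*u/S' with S'(0) = 1, then c is the u-coefficient of S and S' = c*u/(S - 1).
S_1 = c0/f = 1 + (-1031/504)*u + (1890403/254016)*u^2 + ...; c1 = -1031/504.
S_2 = c1*u/(S_1 - 1) = 1 + (1890403/519624)*u + ...; c2 = 1890403/519624.


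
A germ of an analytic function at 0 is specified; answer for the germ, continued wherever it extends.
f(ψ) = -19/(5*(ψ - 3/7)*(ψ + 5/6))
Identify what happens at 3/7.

The denominator factor ψ - 3/7 vanishes at 3/7 and appears to the power 1; the numerator there equals -19/5, nonzero, and no other factor vanishes.
Hence a pole whose order is the multiplicity, 1.

The point is a pole of order 1.


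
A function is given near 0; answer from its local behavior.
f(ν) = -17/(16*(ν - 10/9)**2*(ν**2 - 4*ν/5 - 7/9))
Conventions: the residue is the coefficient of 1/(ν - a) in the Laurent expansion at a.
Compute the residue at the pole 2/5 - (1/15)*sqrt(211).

The residue is -24786/6125 + (12074913/41356000)*sqrt(211).

The factor ν**2 - 4*ν/5 - 7/9 splits as (ν - a)(ν - a') with a = 2/5 - (1/15)*sqrt(211), a' = 2/5 + (1/15)*sqrt(211). At the order-1 pole a set g(ν) = (ν - a)*f(ν) = [-17/(16*(ν - 10/9)**2)] / (ν - a').
Simple pole: residue = g(a) at a = 2/5 - (1/15)*sqrt(211), which is -24786/6125 + (12074913/41356000)*sqrt(211).


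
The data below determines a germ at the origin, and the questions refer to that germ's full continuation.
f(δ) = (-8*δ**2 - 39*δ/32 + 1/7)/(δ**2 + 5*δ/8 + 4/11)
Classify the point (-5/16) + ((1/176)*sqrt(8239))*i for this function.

The denominator factor δ**2 + 5*δ/8 + 4/11 vanishes at (-5/16) + ((1/176)*sqrt(8239))*i and appears to the power 1; the numerator there equals (73735/39424) + ((11/512)*sqrt(8239))*i, nonzero, and no other factor vanishes.
Hence a pole whose order is the multiplicity, 1.

The point is a pole of order 1.


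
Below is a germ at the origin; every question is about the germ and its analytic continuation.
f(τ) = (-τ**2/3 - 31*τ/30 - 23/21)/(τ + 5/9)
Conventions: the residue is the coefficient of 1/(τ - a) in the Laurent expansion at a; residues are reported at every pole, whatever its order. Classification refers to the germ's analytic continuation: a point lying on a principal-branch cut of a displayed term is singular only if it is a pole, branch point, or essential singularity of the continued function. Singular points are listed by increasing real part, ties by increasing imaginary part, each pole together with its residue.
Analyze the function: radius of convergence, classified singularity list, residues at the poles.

Radius of convergence at 0: 5/9.
At -5/9: a pole of order 1; residue -2123/3402.

Denominator factor (τ + 5/9): pole of order 1 at -5/9, modulus 5/9.
The radius of convergence is the smallest modulus among the singular points: 5/9.
At the order-1 pole -5/9 set g(τ) = (τ - (-5/9))*f(τ) = -τ**2/3 - 31*τ/30 - 23/21.
Simple pole: residue = g(a) at a = -5/9, which is -2123/3402.


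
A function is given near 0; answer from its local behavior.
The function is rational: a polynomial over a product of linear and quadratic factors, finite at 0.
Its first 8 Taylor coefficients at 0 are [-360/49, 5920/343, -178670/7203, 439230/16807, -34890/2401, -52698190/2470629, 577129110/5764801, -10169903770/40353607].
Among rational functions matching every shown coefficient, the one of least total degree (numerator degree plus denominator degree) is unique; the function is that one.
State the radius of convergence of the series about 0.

The radius of convergence is 7/10.

No rational of total degree below 5 reproduces all 8 coefficients; solving the [2/3] Pade equations on them gives f(v) = (17*v**2/6 - 38*v/7 - 18/5)/((v + 7/10)**2*(v + 1)), whose expansion matches every shown term.
Denominator factor (v + 7/10)^2: pole of order 2 at -7/10, modulus 7/10.
Denominator factor (v + 1): pole of order 1 at -1, modulus 1.
The radius of convergence is the smallest modulus among the singular points: 7/10.


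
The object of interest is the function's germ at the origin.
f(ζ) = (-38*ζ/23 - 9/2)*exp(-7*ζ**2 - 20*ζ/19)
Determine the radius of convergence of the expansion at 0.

The factor exp(-7*ζ**2 - 20*ζ/19) is entire and contributes no finite singular point.
The polynomial part has no poles.
No finite singular points: the Taylor series at 0 converges everywhere.

The radius of convergence is infinite.


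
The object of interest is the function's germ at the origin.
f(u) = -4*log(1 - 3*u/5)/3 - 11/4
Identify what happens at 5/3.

The point is a logarithmic branch point.

The term (-4/3)*log(1 - u/(5/3)) has argument 1 - 5/3/(5/3) = 0 at 5/3: a logarithmic (infinitely-sheeted) branch point; the remaining terms are analytic or single-valued there.


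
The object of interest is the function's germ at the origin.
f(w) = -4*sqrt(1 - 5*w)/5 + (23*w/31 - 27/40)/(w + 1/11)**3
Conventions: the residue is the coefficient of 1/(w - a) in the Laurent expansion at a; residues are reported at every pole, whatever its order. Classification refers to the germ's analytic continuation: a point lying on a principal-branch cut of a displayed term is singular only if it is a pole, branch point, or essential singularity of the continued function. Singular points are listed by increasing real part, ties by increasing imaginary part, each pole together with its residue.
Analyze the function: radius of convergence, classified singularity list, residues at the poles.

Denominator factor (w + 1/11)^3: pole of order 3 at -1/11, modulus 1/11.
Branch term (-4/5)*sqrt(1 - w/(1/5)): its argument vanishes at w = 1/5, a square-root branch point, modulus 1/5.
The radius of convergence is the smallest modulus among the singular points: 1/11.
The branch term is analytic at -1/11 and contributes nothing to the residue; only the rational part matters.
At the order-3 pole -1/11 set g(w) = (w - (-1/11))^3*(rational part) = 23*w/31 - 27/40.
Order-3 pole: residue = g''(a)/2; g''(-1/11) = 0, so the residue is 0.
List the singular points by increasing real part (a conjugate pair: the negative imaginary part first).

Radius of convergence at 0: 1/11.
At -1/11: a pole of order 3; residue 0.
At 1/5: an algebraic (square-root) branch point.


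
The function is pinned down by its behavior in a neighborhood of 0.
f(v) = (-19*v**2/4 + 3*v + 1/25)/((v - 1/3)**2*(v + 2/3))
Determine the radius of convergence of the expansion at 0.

Denominator factor (v + 2/3): pole of order 1 at -2/3, modulus 2/3.
Denominator factor (v - 1/3)^2: pole of order 2 at 1/3, modulus 1/3.
The radius of convergence is the smallest modulus among the singular points: 1/3.

The radius of convergence is 1/3.


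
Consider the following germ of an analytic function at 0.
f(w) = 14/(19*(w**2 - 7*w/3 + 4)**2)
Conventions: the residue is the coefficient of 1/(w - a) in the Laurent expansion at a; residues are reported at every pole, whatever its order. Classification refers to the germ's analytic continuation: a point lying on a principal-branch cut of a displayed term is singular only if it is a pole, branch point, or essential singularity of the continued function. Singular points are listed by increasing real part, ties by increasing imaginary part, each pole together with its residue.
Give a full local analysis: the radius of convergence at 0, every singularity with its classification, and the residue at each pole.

Radius of convergence at 0: 2.
At (7/6) - ((1/6)*sqrt(95))*i: a pole of order 2; residue ((756/171475)*sqrt(95))*i.
At (7/6) + ((1/6)*sqrt(95))*i: a pole of order 2; residue -((756/171475)*sqrt(95))*i.

Denominator factor (w**2 - 7*w/3 + 4)^2: discriminant -95/9, complex-conjugate roots (7/6) + ((1/6)*sqrt(95))*i and (7/6) - ((1/6)*sqrt(95))*i; poles of order 2, moduli 2 and 2.
The radius of convergence is the smallest modulus among the singular points: 2.
The factor w**2 - 7*w/3 + 4 splits as (w - a)(w - a') with a = (7/6) - ((1/6)*sqrt(95))*i, a' = (7/6) + ((1/6)*sqrt(95))*i. At the order-2 pole a set g(w) = (w - a)^2*f(w) = [14/19] / (w - a')^2.
Order-2 pole: residue = g'(a); g'((7/6) - ((1/6)*sqrt(95))*i) = ((756/171475)*sqrt(95))*i, so the residue is ((756/171475)*sqrt(95))*i.
The factor w**2 - 7*w/3 + 4 splits as (w - a)(w - a') with a = (7/6) + ((1/6)*sqrt(95))*i, a' = (7/6) - ((1/6)*sqrt(95))*i. At the order-2 pole a set g(w) = (w - a)^2*f(w) = [14/19] / (w - a')^2.
Order-2 pole: residue = g'(a); g'((7/6) + ((1/6)*sqrt(95))*i) = -((756/171475)*sqrt(95))*i, so the residue is -((756/171475)*sqrt(95))*i.
List the singular points by increasing real part (a conjugate pair: the negative imaginary part first).


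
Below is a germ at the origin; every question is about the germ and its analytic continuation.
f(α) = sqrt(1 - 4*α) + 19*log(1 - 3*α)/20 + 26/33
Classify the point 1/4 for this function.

The term (1)*sqrt(1 - α/(1/4)) has argument 1 - 1/4/(1/4) = 0 at 1/4: a square-root (algebraic, two-sheeted) branch point; the remaining terms are analytic or single-valued there.

The point is an algebraic (square-root) branch point.


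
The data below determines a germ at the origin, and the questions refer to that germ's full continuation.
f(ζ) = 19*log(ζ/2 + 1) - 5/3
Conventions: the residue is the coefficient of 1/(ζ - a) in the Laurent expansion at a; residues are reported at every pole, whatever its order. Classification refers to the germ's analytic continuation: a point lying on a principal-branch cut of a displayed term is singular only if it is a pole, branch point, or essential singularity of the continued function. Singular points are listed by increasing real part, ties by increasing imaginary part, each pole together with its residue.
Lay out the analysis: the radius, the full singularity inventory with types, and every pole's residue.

Radius of convergence at 0: 2.
At -2: a logarithmic branch point.

Branch term (19)*log(1 - ζ/(-2)): its argument vanishes at ζ = -2, a logarithmic branch point, modulus 2.
The radius of convergence is the smallest modulus among the singular points: 2.


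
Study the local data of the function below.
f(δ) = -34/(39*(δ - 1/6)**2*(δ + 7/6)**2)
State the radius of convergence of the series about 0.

The radius of convergence is 1/6.

Denominator factor (δ + 7/6)^2: pole of order 2 at -7/6, modulus 7/6.
Denominator factor (δ - 1/6)^2: pole of order 2 at 1/6, modulus 1/6.
The radius of convergence is the smallest modulus among the singular points: 1/6.


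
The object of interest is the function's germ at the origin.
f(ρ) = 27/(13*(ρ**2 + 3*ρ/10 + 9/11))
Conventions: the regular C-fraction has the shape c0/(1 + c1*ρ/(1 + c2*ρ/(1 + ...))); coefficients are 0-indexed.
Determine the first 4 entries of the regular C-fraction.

The regular C-fraction coefficients are [33/13, 11/30, -10/3, 10/3].

Taylor coefficients (expand at 0): a_0 = 33/13, a_1 = -121/130, a_2 = -10769/3900, a_3 = 27951/13000.
c0 = a_0 = 33/13. Peel one level at a time: if S = 1 + c*ρ/S' with S'(0) = 1, then c is the ρ-coefficient of S and S' = c*ρ/(S - 1).
S_1 = c0/f = 1 + (11/30)*ρ + (11/9)*ρ^2 + ...; c1 = 11/30.
S_2 = c1*ρ/(S_1 - 1) = 1 + (-10/3)*ρ + (100/9)*ρ^2 + ...; c2 = -10/3.
S_3 = c2*ρ/(S_2 - 1) = 1 + (10/3)*ρ + ...; c3 = 10/3.


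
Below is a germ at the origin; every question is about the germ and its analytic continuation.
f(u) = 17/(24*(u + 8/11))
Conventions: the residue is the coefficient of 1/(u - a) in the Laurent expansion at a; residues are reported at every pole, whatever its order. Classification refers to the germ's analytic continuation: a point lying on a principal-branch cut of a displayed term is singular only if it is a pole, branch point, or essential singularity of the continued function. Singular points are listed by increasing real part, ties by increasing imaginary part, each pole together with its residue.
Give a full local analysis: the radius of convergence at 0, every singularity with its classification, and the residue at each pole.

Radius of convergence at 0: 8/11.
At -8/11: a pole of order 1; residue 17/24.

Denominator factor (u + 8/11): pole of order 1 at -8/11, modulus 8/11.
The radius of convergence is the smallest modulus among the singular points: 8/11.
At the order-1 pole -8/11 set g(u) = (u - (-8/11))*f(u) = 17/24.
Simple pole: residue = g(a) at a = -8/11, which is 17/24.


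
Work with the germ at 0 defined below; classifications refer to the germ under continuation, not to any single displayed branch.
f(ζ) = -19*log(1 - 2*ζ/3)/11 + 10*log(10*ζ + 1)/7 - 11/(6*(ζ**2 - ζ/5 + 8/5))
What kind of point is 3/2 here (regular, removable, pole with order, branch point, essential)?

The point is a logarithmic branch point.

The term (-19/11)*log(1 - ζ/(3/2)) has argument 1 - 3/2/(3/2) = 0 at 3/2: a logarithmic (infinitely-sheeted) branch point; the remaining terms are analytic or single-valued there.


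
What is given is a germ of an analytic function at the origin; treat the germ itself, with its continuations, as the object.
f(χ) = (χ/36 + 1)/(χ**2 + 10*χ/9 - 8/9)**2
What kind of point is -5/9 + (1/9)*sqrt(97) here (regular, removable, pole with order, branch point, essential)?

The point is a pole of order 2.

The denominator factor χ**2 + 10*χ/9 - 8/9 vanishes at -5/9 + (1/9)*sqrt(97) and appears to the power 2; the numerator there equals 319/324 + (1/324)*sqrt(97), nonzero, and no other factor vanishes.
Hence a pole whose order is the multiplicity, 2.


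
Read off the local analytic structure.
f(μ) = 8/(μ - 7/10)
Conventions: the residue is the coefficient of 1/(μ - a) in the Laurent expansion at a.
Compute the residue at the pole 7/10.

The residue is 8.

At the order-1 pole 7/10 set g(μ) = (μ - (7/10))*f(μ) = 8.
Simple pole: residue = g(a) at a = 7/10, which is 8.


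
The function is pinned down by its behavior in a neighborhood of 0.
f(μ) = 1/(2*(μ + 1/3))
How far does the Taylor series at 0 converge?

The radius of convergence is 1/3.

Denominator factor (μ + 1/3): pole of order 1 at -1/3, modulus 1/3.
The radius of convergence is the smallest modulus among the singular points: 1/3.


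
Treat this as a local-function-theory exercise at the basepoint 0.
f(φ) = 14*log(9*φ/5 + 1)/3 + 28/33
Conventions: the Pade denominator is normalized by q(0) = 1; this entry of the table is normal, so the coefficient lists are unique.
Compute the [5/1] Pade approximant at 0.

Taylor coefficients needed (expand at 0): a_0 = 28/33, a_1 = 42/5, a_2 = -189/25, a_3 = 1134/125, a_4 = -15309/1250, a_5 = 275562/15625, a_6 = -413343/15625.
Write the denominator as Q(φ) = 1 + q1*φ. Requiring Q*f - P = O(φ^7) with deg P <= 5 kills the coefficients of φ^6..φ^6 in Q*f:
  φ^6: a_6 + q1*a_5 = 0, i.e. -413343/15625 + (275562/15625)*q1 = 0.
Solving this linear system: q1 = 3/2.
The numerator is Q*f truncated at degree 5: P0 = a_0 = 28/33; P1 = a_1 + q1*a_0 = 532/55; P2 = a_2 + q1*a_1 = 126/25; P3 = a_3 + q1*a_2 = -567/250; P4 = a_4 + q1*a_3 = 1701/1250; P5 = a_5 + q1*a_4 = -45927/62500.

The Pade approximant has numerator coefficients [28/33, 532/55, 126/25, -567/250, 1701/1250, -45927/62500]; denominator coefficients [1, 3/2].


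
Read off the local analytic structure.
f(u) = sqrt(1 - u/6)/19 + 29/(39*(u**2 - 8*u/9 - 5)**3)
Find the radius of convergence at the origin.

The radius of convergence is -4/9 + (1/9)*sqrt(421).

Denominator factor (u**2 - 8*u/9 - 5)^3: discriminant 1684/81, real irrational roots 4/9 + (1/9)*sqrt(421) and 4/9 - (1/9)*sqrt(421); poles of order 3, moduli 4/9 + (1/9)*sqrt(421) and -4/9 + (1/9)*sqrt(421).
Branch term (1/19)*sqrt(1 - u/(6)): its argument vanishes at u = 6, a square-root branch point, modulus 6.
The radius of convergence is the smallest modulus among the singular points: -4/9 + (1/9)*sqrt(421).


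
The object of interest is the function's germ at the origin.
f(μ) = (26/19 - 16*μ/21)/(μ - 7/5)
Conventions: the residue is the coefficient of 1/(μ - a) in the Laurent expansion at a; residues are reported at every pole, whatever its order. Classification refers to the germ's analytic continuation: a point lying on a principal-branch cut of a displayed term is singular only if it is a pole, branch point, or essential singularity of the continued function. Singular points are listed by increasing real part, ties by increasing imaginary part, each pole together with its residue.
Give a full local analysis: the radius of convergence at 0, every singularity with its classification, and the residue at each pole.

Denominator factor (μ - 7/5): pole of order 1 at 7/5, modulus 7/5.
The radius of convergence is the smallest modulus among the singular points: 7/5.
At the order-1 pole 7/5 set g(μ) = (μ - (7/5))*f(μ) = 26/19 - 16*μ/21.
Simple pole: residue = g(a) at a = 7/5, which is 86/285.

Radius of convergence at 0: 7/5.
At 7/5: a pole of order 1; residue 86/285.


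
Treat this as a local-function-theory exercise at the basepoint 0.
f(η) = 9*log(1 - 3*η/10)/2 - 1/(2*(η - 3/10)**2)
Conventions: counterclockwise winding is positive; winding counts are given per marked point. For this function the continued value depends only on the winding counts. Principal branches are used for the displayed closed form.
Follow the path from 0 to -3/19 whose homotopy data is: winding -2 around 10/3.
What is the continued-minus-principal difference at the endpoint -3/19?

Continued minus principal equals -(18)*pi*i.

The rational part is single-valued and drops out of the difference; each branch term changes only by its own monodromy.
(9/2)*log(1 - η/(10/3)): each positive loop around 10/3 adds 2*pi*i to the log, so winding -2 contributes (9/2)*(-2)*2*pi*i = -(18)*pi*i.
Summing the contributions at η = -3/19 gives -(18)*pi*i.


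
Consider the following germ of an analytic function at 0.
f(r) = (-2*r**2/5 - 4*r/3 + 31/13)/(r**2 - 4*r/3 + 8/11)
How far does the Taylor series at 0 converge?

The radius of convergence is (2/11)*sqrt(22).

Denominator factor (r**2 - 4*r/3 + 8/11): discriminant -112/99, complex-conjugate roots (2/3) + ((2/33)*sqrt(77))*i and (2/3) - ((2/33)*sqrt(77))*i; poles of order 1, moduli (2/11)*sqrt(22) and (2/11)*sqrt(22).
The radius of convergence is the smallest modulus among the singular points: (2/11)*sqrt(22).


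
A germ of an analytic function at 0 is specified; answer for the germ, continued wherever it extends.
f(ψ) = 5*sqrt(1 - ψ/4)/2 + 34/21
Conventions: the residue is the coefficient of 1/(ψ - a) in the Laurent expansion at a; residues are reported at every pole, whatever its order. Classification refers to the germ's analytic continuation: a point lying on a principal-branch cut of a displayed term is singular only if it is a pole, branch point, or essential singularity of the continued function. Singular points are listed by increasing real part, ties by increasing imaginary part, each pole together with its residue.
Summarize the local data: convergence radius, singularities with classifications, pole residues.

Branch term (5/2)*sqrt(1 - ψ/(4)): its argument vanishes at ψ = 4, a square-root branch point, modulus 4.
The radius of convergence is the smallest modulus among the singular points: 4.

Radius of convergence at 0: 4.
At 4: an algebraic (square-root) branch point.


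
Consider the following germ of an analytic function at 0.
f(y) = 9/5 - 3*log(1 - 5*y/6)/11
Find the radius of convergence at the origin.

Branch term (-3/11)*log(1 - y/(6/5)): its argument vanishes at y = 6/5, a logarithmic branch point, modulus 6/5.
The radius of convergence is the smallest modulus among the singular points: 6/5.

The radius of convergence is 6/5.


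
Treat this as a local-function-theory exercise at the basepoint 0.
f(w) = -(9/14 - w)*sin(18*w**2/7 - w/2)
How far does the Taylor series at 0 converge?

The factor -sin(18*w**2/7 - w/2) is entire and contributes no finite singular point.
The polynomial part has no poles.
No finite singular points: the Taylor series at 0 converges everywhere.

The radius of convergence is infinite.


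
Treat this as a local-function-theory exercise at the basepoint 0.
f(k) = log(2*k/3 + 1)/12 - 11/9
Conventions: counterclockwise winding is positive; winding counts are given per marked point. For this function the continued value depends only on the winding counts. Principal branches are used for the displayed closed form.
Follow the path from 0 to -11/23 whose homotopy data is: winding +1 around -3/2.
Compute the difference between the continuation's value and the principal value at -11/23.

Continued minus principal equals (1/6)*pi*i.

The rational part is single-valued and drops out of the difference; each branch term changes only by its own monodromy.
(1/12)*log(1 - k/(-3/2)): each positive loop around -3/2 adds 2*pi*i to the log, so winding +1 contributes (1/12)*(1)*2*pi*i = (1/6)*pi*i.
Summing the contributions at k = -11/23 gives (1/6)*pi*i.


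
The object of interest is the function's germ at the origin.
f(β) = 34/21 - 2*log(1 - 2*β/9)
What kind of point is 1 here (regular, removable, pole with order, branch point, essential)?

The point is a regular point.

There is no denominator, hence no pole anywhere.
Branch term log(1 - β/(9/2)): argument at 1 is 7/9, nonzero, so 1 is not its branch point (a point on a principal cut is still regular for the continued germ).
So the germ continues analytically to 1.


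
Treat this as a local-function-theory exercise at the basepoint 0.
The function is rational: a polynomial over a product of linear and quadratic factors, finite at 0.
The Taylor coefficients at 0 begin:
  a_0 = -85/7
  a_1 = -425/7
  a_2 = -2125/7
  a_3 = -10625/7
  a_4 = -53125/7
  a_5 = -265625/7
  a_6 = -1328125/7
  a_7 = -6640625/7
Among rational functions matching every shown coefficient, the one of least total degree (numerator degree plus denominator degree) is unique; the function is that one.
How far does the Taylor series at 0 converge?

The radius of convergence is 1/5.

No rational of total degree below 1 reproduces all 8 coefficients; solving the [0/1] Pade equations on them gives f(ν) = 17/(7*(ν - 1/5)), whose expansion matches every shown term.
Denominator factor (ν - 1/5): pole of order 1 at 1/5, modulus 1/5.
The radius of convergence is the smallest modulus among the singular points: 1/5.


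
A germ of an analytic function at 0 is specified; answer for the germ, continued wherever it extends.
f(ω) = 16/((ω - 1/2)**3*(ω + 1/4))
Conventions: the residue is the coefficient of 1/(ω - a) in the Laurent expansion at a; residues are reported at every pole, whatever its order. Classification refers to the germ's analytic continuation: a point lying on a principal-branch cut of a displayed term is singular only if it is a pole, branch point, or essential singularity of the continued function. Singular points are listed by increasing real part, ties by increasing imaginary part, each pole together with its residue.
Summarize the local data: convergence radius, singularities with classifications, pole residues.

Denominator factor (ω - 1/2)^3: pole of order 3 at 1/2, modulus 1/2.
Denominator factor (ω + 1/4): pole of order 1 at -1/4, modulus 1/4.
The radius of convergence is the smallest modulus among the singular points: 1/4.
At the order-1 pole -1/4 set g(ω) = (ω - (-1/4))*f(ω) = 16/(ω - 1/2)**3.
Simple pole: residue = g(a) at a = -1/4, which is -1024/27.
At the order-3 pole 1/2 set g(ω) = (ω - (1/2))^3*f(ω) = 16/(ω + 1/4).
Order-3 pole: residue = g''(a)/2; g''(1/2) = 2048/27, so the residue is 1024/27.
List the singular points by increasing real part (a conjugate pair: the negative imaginary part first).

Radius of convergence at 0: 1/4.
At -1/4: a pole of order 1; residue -1024/27.
At 1/2: a pole of order 3; residue 1024/27.


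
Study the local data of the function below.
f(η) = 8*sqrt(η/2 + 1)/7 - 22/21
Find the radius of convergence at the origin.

Branch term (8/7)*sqrt(1 - η/(-2)): its argument vanishes at η = -2, a square-root branch point, modulus 2.
The radius of convergence is the smallest modulus among the singular points: 2.

The radius of convergence is 2.


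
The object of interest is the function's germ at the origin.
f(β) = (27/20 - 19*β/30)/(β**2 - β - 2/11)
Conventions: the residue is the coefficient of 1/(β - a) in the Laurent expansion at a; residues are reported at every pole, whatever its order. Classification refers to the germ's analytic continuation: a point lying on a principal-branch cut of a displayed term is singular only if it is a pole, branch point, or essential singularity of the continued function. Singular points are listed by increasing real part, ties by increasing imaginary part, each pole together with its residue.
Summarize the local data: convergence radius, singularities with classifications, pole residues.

Denominator factor (β**2 - β - 2/11): discriminant 19/11, real irrational roots 1/2 + (1/22)*sqrt(209) and 1/2 - (1/22)*sqrt(209); poles of order 1, moduli 1/2 + (1/22)*sqrt(209) and -1/2 + (1/22)*sqrt(209).
The radius of convergence is the smallest modulus among the singular points: -1/2 + (1/22)*sqrt(209).
The factor β**2 - β - 2/11 splits as (β - a)(β - a') with a = 1/2 - (1/22)*sqrt(209), a' = 1/2 + (1/22)*sqrt(209). At the order-1 pole a set g(β) = (β - a)*f(β) = [27/20 - 19*β/30] / (β - a').
Simple pole: residue = g(a) at a = 1/2 - (1/22)*sqrt(209), which is -19/60 - (31/570)*sqrt(209).
The factor β**2 - β - 2/11 splits as (β - a)(β - a') with a = 1/2 + (1/22)*sqrt(209), a' = 1/2 - (1/22)*sqrt(209). At the order-1 pole a set g(β) = (β - a)*f(β) = [27/20 - 19*β/30] / (β - a').
Simple pole: residue = g(a) at a = 1/2 + (1/22)*sqrt(209), which is -19/60 + (31/570)*sqrt(209).
List the singular points by increasing real part (a conjugate pair: the negative imaginary part first).

Radius of convergence at 0: -1/2 + (1/22)*sqrt(209).
At 1/2 - (1/22)*sqrt(209): a pole of order 1; residue -19/60 - (31/570)*sqrt(209).
At 1/2 + (1/22)*sqrt(209): a pole of order 1; residue -19/60 + (31/570)*sqrt(209).


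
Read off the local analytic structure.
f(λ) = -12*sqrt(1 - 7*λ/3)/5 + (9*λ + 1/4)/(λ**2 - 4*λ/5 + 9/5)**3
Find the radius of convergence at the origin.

The radius of convergence is 3/7.

Denominator factor (λ**2 - 4*λ/5 + 9/5)^3: discriminant -164/25, complex-conjugate roots (2/5) + ((1/5)*sqrt(41))*i and (2/5) - ((1/5)*sqrt(41))*i; poles of order 3, moduli (3/5)*sqrt(5) and (3/5)*sqrt(5).
Branch term (-12/5)*sqrt(1 - λ/(3/7)): its argument vanishes at λ = 3/7, a square-root branch point, modulus 3/7.
The radius of convergence is the smallest modulus among the singular points: 3/7.


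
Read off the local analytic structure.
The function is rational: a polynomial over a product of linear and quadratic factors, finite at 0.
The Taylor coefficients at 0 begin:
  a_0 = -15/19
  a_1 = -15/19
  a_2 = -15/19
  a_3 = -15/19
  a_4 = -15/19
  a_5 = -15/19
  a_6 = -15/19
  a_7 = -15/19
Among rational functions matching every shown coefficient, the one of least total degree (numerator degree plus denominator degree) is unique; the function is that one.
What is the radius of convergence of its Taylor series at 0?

No rational of total degree below 1 reproduces all 8 coefficients; solving the [0/1] Pade equations on them gives f(σ) = 15/(19*(σ - 1)), whose expansion matches every shown term.
Denominator factor (σ - 1): pole of order 1 at 1, modulus 1.
The radius of convergence is the smallest modulus among the singular points: 1.

The radius of convergence is 1.


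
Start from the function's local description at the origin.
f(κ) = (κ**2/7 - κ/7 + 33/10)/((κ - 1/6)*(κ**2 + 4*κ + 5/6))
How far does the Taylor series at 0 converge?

Denominator factor (κ - 1/6): pole of order 1 at 1/6, modulus 1/6.
Denominator factor (κ**2 + 4*κ + 5/6): discriminant 38/3, real irrational roots -2 + (1/6)*sqrt(114) and -2 - (1/6)*sqrt(114); poles of order 1, moduli 2 - (1/6)*sqrt(114) and 2 + (1/6)*sqrt(114).
The radius of convergence is the smallest modulus among the singular points: 1/6.

The radius of convergence is 1/6.


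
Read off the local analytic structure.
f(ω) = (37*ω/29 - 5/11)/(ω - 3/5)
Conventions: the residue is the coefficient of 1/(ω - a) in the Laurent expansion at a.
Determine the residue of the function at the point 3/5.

At the order-1 pole 3/5 set g(ω) = (ω - (3/5))*f(ω) = 37*ω/29 - 5/11.
Simple pole: residue = g(a) at a = 3/5, which is 496/1595.

The residue is 496/1595.


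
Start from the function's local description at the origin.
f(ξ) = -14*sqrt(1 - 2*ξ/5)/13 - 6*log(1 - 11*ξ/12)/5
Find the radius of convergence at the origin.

Branch term (-6/5)*log(1 - ξ/(12/11)): its argument vanishes at ξ = 12/11, a logarithmic branch point, modulus 12/11.
Branch term (-14/13)*sqrt(1 - ξ/(5/2)): its argument vanishes at ξ = 5/2, a square-root branch point, modulus 5/2.
The radius of convergence is the smallest modulus among the singular points: 12/11.

The radius of convergence is 12/11.


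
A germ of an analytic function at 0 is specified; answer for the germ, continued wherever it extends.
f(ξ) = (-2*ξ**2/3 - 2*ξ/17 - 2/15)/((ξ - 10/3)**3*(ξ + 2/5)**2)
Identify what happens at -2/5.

The denominator factor ξ + 2/5 vanishes at -2/5 and appears to the power 2; the numerator there equals -82/425, nonzero, and no other factor vanishes.
Hence a pole whose order is the multiplicity, 2.

The point is a pole of order 2.


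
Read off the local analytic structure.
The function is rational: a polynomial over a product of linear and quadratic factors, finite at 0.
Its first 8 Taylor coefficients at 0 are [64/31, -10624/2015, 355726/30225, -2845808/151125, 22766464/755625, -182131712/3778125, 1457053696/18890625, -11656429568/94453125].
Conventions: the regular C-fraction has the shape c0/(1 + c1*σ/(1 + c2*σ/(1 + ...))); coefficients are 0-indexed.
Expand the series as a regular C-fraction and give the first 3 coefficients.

The regular C-fraction coefficients are [64/31, 166/65, -333157/1035840].

Taylor coefficients (read off): a_0 = 64/31, a_1 = -10624/2015, a_2 = 355726/30225.
c0 = a_0 = 64/31. Peel one level at a time: if S = 1 + c*σ/S' with S'(0) = 1, then c is the σ-coefficient of S and S' = c*σ/(S - 1).
S_1 = c0/f = 1 + (166/65)*σ + (333157/405600)*σ^2 + ...; c1 = 166/65.
S_2 = c1*σ/(S_1 - 1) = 1 + (-333157/1035840)*σ + ...; c2 = -333157/1035840.


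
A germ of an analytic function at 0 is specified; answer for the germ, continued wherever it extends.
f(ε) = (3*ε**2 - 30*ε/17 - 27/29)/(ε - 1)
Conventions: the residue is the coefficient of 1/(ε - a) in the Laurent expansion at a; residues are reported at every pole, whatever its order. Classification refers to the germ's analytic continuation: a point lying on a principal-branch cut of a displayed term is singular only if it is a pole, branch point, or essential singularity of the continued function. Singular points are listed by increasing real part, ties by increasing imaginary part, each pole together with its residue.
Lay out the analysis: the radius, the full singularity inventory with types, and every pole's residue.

Denominator factor (ε - 1): pole of order 1 at 1, modulus 1.
The radius of convergence is the smallest modulus among the singular points: 1.
At the order-1 pole 1 set g(ε) = (ε - (1))*f(ε) = 3*ε**2 - 30*ε/17 - 27/29.
Simple pole: residue = g(a) at a = 1, which is 150/493.

Radius of convergence at 0: 1.
At 1: a pole of order 1; residue 150/493.


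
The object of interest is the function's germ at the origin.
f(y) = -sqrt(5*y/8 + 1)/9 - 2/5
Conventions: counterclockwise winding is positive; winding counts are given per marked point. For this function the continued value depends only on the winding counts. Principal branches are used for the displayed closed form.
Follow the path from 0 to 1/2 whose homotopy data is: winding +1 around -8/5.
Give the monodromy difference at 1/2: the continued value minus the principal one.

The rational part is single-valued and drops out of the difference; each branch term changes only by its own monodromy.
(-1/9)*sqrt(1 - y/(-8/5)): winding +1 is odd, the square root flips sign, contributing -2*(-1/9)*sqrt(1 - (1/2)/(-8/5)) = -2*(-1/9)*sqrt(21/16) = (1/18)*sqrt(21).
Summing the contributions at y = 1/2 gives (1/18)*sqrt(21).

Continued minus principal equals (1/18)*sqrt(21).


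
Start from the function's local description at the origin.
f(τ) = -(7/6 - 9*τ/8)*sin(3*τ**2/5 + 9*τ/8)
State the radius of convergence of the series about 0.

The radius of convergence is infinite.

The factor -sin(3*τ**2/5 + 9*τ/8) is entire and contributes no finite singular point.
The polynomial part has no poles.
No finite singular points: the Taylor series at 0 converges everywhere.
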